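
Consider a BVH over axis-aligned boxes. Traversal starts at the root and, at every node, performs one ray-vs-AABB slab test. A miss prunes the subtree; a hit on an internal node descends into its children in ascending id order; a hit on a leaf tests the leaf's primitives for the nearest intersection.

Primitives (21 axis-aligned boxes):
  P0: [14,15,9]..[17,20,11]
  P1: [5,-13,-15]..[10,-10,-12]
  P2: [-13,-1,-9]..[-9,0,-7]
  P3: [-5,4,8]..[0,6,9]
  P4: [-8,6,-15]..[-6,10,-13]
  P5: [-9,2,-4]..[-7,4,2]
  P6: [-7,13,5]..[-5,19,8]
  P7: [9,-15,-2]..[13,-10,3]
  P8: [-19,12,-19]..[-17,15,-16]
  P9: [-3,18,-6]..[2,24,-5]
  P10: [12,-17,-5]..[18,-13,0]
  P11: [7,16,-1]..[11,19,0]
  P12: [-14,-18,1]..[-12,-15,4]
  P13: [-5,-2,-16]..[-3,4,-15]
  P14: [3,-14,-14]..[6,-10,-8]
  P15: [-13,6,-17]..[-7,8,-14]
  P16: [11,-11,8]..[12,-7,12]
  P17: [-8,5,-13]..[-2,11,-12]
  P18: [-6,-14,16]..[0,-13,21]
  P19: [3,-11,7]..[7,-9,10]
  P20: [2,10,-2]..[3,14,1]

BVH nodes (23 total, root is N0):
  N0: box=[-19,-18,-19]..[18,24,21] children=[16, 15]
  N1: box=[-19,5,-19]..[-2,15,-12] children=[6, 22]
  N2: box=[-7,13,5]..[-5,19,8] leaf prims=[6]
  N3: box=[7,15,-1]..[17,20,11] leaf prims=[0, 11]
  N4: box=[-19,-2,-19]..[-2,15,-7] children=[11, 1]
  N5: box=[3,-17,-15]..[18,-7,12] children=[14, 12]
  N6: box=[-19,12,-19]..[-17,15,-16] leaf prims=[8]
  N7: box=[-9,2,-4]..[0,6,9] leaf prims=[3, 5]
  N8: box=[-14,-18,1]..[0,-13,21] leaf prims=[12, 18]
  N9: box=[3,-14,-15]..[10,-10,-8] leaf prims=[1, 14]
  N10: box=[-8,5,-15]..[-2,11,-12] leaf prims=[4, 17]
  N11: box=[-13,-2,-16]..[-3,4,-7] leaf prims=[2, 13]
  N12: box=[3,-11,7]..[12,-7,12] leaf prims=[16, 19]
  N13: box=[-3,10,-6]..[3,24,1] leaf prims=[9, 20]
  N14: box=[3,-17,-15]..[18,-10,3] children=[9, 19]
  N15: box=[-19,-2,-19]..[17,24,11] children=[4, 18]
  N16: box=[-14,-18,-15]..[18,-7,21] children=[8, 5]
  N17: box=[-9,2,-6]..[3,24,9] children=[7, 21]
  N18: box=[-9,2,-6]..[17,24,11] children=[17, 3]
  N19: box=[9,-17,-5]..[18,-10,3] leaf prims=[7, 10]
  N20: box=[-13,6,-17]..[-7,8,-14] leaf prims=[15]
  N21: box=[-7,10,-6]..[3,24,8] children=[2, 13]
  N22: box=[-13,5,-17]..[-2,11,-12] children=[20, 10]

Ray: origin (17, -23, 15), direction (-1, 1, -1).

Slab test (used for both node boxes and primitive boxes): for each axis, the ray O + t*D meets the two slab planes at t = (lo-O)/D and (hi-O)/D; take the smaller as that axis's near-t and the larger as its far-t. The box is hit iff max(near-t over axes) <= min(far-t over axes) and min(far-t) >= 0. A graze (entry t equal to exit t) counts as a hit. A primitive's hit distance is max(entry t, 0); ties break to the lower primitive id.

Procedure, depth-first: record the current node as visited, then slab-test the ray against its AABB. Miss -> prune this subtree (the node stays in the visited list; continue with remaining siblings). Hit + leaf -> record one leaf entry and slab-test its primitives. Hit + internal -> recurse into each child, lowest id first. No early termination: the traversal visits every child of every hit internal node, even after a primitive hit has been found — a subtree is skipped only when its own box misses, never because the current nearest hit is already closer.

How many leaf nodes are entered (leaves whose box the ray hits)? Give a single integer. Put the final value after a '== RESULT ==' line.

Traverse from the root:
N0 x:[-1,36] y:[5,47] z:[-6,34] -> hit [5,34], descend [15, 16]
  N15 x:[0,36] y:[21,47] z:[4,34] -> hit [21,34], descend [4, 18]
    N4 x:[19,36] y:[21,38] z:[22,34] -> hit [22,34], descend [1, 11]
      N1 x:[19,36] y:[28,38] z:[27,34] -> hit [28,34], descend [6, 22]
        N6 x:[34,36] y:[35,38] z:[31,34] -> miss, prune
        N22 x:[19,30] y:[28,34] z:[27,32] -> hit [28,30], descend [10, 20]
          N10 x:[19,25] y:[28,34] z:[27,30] -> miss, prune
          N20 x:[24,30] y:[29,31] z:[29,32] -> hit [29,30] leaf, test {P15@t=29}
      N11 x:[20,30] y:[21,27] z:[22,31] -> hit [22,27] leaf, test {P2(miss), P13(miss)}
    N18 x:[0,26] y:[25,47] z:[4,21] -> miss, prune
  N16 x:[-1,31] y:[5,16] z:[-6,30] -> hit [5,16], descend [5, 8]
    N5 x:[-1,14] y:[6,16] z:[3,30] -> hit [6,14], descend [12, 14]
      N12 x:[5,14] y:[12,16] z:[3,8] -> miss, prune
      N14 x:[-1,14] y:[6,13] z:[12,30] -> hit [12,13], descend [9, 19]
        N9 x:[7,14] y:[9,13] z:[23,30] -> miss, prune
        N19 x:[-1,8] y:[6,13] z:[12,20] -> miss, prune
    N8 x:[17,31] y:[5,10] z:[-6,14] -> miss, prune

order=[0, 15, 4, 1, 6, 22, 10, 20, 11, 18, 16, 5, 12, 14, 9, 19, 8]  |boxes|=17  |leaves|=2  hit=P15

== RESULT ==
2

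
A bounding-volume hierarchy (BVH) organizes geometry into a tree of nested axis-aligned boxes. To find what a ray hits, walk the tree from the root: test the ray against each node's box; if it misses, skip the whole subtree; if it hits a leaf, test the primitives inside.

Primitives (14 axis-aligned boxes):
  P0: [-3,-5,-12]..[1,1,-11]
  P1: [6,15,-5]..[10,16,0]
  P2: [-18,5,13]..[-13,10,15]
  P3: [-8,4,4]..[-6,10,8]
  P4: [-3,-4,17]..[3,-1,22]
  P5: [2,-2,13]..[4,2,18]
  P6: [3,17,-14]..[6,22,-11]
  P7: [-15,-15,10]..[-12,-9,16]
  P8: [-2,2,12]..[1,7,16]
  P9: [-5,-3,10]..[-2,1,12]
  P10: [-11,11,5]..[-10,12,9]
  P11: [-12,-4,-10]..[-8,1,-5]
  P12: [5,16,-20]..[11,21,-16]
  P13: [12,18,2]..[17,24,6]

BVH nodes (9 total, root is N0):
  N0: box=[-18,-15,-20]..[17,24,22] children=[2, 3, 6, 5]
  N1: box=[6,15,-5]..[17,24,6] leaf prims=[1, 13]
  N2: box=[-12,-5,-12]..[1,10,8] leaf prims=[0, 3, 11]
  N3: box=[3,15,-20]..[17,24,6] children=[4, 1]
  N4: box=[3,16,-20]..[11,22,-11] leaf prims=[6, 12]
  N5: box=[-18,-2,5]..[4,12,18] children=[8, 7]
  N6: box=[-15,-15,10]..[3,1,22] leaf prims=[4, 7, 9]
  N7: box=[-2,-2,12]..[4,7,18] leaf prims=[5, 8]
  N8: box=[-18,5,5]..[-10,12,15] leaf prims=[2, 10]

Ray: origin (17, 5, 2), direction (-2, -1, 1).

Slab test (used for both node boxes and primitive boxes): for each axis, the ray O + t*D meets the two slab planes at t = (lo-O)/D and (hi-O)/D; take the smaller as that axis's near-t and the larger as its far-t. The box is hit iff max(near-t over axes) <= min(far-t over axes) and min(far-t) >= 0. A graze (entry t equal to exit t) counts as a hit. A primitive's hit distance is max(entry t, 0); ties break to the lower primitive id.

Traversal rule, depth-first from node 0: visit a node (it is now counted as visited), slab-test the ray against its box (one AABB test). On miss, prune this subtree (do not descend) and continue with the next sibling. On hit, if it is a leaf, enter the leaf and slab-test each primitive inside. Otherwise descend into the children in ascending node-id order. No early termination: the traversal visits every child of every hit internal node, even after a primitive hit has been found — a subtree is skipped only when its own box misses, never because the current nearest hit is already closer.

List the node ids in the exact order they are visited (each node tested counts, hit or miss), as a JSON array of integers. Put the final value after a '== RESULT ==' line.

Traverse from the root:
N0 x:[0,35/2] y:[-19,20] z:[-22,20] -> hit [0,35/2], descend [2, 3, 5, 6]
  N2 x:[8,29/2] y:[-5,10] z:[-14,6] -> miss, prune
  N3 x:[0,7] y:[-19,-10] z:[-22,4] -> miss, prune
  N5 x:[13/2,35/2] y:[-7,7] z:[3,16] -> hit [13/2,7], descend [7, 8]
    N7 x:[13/2,19/2] y:[-2,7] z:[10,16] -> miss, prune
    N8 x:[27/2,35/2] y:[-7,0] z:[3,13] -> miss, prune
  N6 x:[7,16] y:[4,20] z:[8,20] -> hit [8,16] leaf, test {P4(miss), P7(miss), P9(miss)}

Visited [0, 2, 3, 5, 7, 8, 6]. Tests: 7 box, 1 leaf. Nearest: miss.

== RESULT ==
[0, 2, 3, 5, 7, 8, 6]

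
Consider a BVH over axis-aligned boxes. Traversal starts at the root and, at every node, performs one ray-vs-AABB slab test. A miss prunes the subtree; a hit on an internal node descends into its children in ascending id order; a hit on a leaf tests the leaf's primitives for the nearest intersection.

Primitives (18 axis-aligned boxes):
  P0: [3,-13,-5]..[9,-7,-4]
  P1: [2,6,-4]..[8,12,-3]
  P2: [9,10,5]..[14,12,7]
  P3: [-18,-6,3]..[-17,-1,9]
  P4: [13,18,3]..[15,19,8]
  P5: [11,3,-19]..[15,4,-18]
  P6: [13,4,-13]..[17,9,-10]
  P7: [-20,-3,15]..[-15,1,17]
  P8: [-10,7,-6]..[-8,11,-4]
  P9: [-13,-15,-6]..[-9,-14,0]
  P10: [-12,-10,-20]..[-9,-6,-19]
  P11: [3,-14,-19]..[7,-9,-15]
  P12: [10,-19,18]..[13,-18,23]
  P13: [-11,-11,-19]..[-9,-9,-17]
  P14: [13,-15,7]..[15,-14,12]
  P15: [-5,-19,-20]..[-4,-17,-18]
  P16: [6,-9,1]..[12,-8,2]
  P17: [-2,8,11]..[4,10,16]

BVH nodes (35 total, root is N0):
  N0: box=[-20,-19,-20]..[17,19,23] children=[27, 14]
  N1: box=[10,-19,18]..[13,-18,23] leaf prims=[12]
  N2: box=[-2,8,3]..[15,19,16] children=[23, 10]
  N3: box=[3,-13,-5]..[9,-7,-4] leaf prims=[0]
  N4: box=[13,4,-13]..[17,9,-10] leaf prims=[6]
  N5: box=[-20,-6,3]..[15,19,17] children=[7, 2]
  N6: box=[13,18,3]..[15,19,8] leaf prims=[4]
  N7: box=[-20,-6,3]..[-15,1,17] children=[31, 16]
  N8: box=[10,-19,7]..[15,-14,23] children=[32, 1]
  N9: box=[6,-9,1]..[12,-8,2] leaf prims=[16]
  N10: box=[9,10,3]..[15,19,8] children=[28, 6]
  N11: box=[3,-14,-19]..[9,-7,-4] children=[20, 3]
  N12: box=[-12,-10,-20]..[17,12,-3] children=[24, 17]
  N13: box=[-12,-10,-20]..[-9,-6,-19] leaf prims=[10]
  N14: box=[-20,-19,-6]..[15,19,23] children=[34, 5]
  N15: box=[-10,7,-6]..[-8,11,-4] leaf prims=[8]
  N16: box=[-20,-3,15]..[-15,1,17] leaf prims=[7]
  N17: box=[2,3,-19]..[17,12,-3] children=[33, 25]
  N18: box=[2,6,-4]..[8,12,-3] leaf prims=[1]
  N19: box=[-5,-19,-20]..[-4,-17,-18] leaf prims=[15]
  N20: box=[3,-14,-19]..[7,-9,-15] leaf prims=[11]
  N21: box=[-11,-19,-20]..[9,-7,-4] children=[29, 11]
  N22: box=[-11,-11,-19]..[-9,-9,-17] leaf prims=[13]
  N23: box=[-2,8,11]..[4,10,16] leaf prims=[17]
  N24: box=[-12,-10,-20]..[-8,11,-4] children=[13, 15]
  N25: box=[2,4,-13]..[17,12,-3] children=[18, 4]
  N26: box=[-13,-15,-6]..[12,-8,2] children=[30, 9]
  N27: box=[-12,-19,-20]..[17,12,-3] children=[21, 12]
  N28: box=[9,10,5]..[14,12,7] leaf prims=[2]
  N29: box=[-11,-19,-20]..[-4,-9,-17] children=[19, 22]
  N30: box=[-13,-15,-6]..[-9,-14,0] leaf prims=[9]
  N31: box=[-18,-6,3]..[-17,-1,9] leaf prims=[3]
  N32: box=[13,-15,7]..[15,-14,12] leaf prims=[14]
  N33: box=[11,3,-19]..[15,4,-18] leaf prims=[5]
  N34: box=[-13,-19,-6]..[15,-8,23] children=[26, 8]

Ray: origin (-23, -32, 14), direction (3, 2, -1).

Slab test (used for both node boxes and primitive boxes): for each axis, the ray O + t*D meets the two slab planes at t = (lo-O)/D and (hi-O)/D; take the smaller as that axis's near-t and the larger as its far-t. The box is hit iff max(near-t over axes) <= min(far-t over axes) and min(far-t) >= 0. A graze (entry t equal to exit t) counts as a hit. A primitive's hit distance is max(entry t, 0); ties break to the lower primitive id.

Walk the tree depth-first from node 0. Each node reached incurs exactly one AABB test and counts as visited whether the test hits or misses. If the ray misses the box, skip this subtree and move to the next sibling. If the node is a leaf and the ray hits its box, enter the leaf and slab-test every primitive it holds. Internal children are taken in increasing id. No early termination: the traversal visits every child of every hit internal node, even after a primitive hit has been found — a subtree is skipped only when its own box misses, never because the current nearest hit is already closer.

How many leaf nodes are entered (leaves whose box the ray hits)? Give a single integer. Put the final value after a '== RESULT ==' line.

Traverse from the root:
N0 x:[1,40/3] y:[13/2,51/2] z:[-9,34] -> hit [13/2,40/3], descend [14, 27]
  N14 x:[1,38/3] y:[13/2,51/2] z:[-9,20] -> hit [13/2,38/3], descend [5, 34]
    N5 x:[1,38/3] y:[13,51/2] z:[-3,11] -> miss, prune
    N34 x:[10/3,38/3] y:[13/2,12] z:[-9,20] -> hit [13/2,12], descend [8, 26]
      N8 x:[11,38/3] y:[13/2,9] z:[-9,7] -> miss, prune
      N26 x:[10/3,35/3] y:[17/2,12] z:[12,20] -> miss, prune
  N27 x:[11/3,40/3] y:[13/2,22] z:[17,34] -> miss, prune

7 AABB tests over nodes [0, 14, 5, 34, 8, 26, 27]; 0 leaves entered; closest miss.

== RESULT ==
0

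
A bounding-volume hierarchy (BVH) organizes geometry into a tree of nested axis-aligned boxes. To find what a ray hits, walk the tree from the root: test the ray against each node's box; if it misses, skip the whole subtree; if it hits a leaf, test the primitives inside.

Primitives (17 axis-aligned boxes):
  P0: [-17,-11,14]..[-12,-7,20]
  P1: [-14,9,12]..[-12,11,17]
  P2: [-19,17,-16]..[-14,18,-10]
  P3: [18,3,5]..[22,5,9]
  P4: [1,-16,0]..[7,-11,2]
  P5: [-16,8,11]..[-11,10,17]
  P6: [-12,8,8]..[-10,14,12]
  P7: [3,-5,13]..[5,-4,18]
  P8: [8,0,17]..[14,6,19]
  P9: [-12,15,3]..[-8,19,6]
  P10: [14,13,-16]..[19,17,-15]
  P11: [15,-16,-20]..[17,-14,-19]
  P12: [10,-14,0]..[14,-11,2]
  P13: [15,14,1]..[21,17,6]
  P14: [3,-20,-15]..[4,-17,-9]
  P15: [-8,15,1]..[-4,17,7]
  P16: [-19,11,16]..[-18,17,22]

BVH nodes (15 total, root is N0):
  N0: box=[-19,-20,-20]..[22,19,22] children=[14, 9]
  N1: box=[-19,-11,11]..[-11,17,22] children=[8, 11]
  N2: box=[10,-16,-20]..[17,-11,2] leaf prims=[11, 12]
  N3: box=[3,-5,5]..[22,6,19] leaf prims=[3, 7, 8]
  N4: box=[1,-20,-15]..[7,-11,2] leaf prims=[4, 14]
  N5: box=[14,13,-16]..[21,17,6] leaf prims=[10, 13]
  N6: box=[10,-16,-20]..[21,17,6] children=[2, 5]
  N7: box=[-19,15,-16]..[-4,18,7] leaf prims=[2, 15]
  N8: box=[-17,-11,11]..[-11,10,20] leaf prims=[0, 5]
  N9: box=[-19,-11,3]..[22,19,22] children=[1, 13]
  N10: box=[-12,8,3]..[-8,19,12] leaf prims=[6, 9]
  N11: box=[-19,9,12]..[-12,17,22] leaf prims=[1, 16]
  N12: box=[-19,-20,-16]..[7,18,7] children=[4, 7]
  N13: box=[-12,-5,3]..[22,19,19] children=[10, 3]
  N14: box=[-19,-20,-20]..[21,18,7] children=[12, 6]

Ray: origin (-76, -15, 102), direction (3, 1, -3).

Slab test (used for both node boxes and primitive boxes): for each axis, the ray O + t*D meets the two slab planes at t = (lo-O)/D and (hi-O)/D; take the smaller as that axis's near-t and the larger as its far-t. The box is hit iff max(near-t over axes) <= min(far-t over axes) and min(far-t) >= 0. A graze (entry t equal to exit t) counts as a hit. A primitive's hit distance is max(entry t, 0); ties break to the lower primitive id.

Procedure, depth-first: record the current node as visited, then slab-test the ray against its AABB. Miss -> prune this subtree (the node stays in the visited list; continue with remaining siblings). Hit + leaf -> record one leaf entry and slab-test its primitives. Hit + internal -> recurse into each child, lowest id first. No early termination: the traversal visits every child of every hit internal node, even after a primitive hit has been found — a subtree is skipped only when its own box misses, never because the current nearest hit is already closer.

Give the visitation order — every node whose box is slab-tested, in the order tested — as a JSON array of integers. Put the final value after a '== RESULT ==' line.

Trace the traversal:
N0 x:[19,98/3] y:[-5,34] z:[80/3,122/3] -> hit [80/3,98/3], descend [9, 14]
  N9 x:[19,98/3] y:[4,34] z:[80/3,33] -> hit [80/3,98/3], descend [1, 13]
    N1 x:[19,65/3] y:[4,32] z:[80/3,91/3] -> miss, prune
    N13 x:[64/3,98/3] y:[10,34] z:[83/3,33] -> hit [83/3,98/3], descend [3, 10]
      N3 x:[79/3,98/3] y:[10,21] z:[83/3,97/3] -> miss, prune
      N10 x:[64/3,68/3] y:[23,34] z:[30,33] -> miss, prune
  N14 x:[19,97/3] y:[-5,33] z:[95/3,122/3] -> hit [95/3,97/3], descend [6, 12]
    N6 x:[86/3,97/3] y:[-1,32] z:[32,122/3] -> hit [32,32], descend [2, 5]
      N2 x:[86/3,31] y:[-1,4] z:[100/3,122/3] -> miss, prune
      N5 x:[30,97/3] y:[28,32] z:[32,118/3] -> hit [32,32] leaf, test {P10(miss), P13@t=32}
    N12 x:[19,83/3] y:[-5,33] z:[95/3,118/3] -> miss, prune

Summary -> nodes [0, 9, 1, 13, 3, 10, 14, 6, 2, 5, 12]; box-tests=11; leaf-entries=1; first=P13

== RESULT ==
[0, 9, 1, 13, 3, 10, 14, 6, 2, 5, 12]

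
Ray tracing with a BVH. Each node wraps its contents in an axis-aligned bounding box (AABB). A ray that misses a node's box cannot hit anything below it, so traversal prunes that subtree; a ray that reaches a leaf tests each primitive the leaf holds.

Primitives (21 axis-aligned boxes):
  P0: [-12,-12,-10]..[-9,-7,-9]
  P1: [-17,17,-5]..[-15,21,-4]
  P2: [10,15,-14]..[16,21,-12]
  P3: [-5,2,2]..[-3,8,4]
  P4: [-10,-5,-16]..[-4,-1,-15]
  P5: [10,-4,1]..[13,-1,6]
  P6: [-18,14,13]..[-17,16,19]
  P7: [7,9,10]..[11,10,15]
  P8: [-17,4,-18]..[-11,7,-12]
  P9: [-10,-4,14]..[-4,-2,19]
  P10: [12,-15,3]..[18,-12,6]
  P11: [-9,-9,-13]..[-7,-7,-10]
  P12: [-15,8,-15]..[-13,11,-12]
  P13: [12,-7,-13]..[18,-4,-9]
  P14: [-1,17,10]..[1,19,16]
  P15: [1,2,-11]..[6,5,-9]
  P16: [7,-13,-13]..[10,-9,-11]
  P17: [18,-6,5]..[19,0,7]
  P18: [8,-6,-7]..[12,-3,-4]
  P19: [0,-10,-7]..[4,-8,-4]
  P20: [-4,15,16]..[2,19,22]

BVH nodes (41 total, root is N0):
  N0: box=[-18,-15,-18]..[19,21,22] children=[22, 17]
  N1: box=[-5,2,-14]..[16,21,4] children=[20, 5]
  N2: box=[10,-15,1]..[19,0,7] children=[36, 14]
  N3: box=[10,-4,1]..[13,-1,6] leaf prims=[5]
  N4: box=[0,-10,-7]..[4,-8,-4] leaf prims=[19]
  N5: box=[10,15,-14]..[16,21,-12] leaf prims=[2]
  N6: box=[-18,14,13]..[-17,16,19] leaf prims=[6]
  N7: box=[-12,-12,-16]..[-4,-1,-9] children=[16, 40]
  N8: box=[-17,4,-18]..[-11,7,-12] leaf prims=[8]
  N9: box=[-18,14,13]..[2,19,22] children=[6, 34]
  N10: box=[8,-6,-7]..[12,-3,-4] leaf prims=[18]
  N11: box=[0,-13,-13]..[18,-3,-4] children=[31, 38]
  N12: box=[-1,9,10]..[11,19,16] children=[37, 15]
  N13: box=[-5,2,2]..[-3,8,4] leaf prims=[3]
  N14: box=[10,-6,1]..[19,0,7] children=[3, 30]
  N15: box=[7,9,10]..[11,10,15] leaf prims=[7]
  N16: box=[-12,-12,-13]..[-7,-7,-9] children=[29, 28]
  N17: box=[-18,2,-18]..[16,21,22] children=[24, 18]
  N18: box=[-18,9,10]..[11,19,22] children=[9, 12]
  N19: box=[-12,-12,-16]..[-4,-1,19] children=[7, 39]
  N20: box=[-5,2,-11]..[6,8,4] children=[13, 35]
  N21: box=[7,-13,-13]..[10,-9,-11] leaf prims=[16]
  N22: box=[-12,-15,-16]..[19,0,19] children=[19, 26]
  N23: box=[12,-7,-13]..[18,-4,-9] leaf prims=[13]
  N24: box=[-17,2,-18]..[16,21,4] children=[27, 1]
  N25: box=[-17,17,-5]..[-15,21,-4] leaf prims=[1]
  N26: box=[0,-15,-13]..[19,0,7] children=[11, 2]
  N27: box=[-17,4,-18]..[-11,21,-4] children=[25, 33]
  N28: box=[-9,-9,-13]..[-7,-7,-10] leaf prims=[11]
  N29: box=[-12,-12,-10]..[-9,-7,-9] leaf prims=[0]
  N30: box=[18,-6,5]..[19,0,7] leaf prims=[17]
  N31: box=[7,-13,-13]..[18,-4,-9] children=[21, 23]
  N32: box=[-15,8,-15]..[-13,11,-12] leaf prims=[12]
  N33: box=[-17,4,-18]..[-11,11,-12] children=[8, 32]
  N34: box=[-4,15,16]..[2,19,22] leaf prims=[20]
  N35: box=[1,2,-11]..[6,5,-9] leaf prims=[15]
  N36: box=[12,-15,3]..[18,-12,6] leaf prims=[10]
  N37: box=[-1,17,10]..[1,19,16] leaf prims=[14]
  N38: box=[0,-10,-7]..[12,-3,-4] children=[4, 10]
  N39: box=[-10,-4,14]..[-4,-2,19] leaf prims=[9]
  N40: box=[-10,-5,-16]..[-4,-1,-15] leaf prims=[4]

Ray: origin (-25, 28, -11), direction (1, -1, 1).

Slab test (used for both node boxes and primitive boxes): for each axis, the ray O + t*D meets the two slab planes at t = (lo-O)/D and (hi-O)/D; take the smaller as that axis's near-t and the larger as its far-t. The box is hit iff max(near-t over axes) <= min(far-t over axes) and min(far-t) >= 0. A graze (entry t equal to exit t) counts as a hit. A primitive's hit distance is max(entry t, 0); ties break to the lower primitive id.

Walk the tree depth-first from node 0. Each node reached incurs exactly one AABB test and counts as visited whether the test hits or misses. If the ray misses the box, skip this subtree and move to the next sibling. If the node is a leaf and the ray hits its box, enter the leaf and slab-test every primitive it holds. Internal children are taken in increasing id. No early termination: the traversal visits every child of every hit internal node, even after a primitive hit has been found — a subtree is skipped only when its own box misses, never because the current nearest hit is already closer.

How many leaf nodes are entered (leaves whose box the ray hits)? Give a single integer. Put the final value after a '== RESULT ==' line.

Traverse from the root:
N0 x:[7,44] y:[7,43] z:[-7,33] -> hit [7,33], descend [17, 22]
  N17 x:[7,41] y:[7,26] z:[-7,33] -> hit [7,26], descend [18, 24]
    N18 x:[7,36] y:[9,19] z:[21,33] -> miss, prune
    N24 x:[8,41] y:[7,26] z:[-7,15] -> hit [8,15], descend [1, 27]
      N1 x:[20,41] y:[7,26] z:[-3,15] -> miss, prune
      N27 x:[8,14] y:[7,24] z:[-7,7] -> miss, prune
  N22 x:[13,44] y:[28,43] z:[-5,30] -> hit [28,30], descend [19, 26]
    N19 x:[13,21] y:[29,40] z:[-5,30] -> miss, prune
    N26 x:[25,44] y:[28,43] z:[-2,18] -> miss, prune

9 AABB tests over nodes [0, 17, 18, 24, 1, 27, 22, 19, 26]; 0 leaves entered; closest miss.

== RESULT ==
0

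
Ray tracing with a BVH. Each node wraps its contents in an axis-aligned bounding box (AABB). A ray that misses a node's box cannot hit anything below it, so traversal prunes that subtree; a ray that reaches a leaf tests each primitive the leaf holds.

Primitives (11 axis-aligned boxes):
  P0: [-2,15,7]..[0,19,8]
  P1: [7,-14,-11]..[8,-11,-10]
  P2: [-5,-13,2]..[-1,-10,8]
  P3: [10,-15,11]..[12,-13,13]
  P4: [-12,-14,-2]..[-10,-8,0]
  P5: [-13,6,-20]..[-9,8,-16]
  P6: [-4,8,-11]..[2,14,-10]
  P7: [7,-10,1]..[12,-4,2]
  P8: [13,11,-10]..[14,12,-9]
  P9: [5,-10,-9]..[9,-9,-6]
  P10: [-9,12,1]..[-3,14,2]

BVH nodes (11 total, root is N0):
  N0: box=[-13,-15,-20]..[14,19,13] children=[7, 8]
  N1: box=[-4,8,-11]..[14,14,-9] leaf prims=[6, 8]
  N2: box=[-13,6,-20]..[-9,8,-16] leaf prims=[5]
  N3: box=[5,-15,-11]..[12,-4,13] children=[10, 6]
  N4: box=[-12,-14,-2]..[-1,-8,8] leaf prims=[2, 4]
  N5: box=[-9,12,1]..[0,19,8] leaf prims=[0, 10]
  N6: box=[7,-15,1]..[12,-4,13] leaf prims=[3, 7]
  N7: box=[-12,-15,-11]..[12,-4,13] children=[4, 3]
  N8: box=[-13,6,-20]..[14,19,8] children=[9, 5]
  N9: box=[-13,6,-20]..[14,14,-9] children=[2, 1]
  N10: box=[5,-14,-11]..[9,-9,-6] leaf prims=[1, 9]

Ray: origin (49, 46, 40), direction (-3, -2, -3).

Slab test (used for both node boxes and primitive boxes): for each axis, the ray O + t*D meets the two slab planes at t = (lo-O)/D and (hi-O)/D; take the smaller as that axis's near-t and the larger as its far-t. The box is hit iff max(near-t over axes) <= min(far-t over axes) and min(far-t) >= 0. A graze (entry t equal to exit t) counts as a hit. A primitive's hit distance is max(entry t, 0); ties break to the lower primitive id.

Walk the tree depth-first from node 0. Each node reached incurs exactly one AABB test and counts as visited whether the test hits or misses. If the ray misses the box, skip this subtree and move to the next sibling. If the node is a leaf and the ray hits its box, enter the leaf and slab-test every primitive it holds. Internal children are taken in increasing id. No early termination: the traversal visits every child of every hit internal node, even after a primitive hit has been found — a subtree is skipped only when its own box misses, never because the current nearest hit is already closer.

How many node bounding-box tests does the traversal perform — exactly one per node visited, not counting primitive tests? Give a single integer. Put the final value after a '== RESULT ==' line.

Traverse from the root:
N0 x:[35/3,62/3] y:[27/2,61/2] z:[9,20] -> hit [27/2,20], descend [7, 8]
  N7 x:[37/3,61/3] y:[25,61/2] z:[9,17] -> miss, prune
  N8 x:[35/3,62/3] y:[27/2,20] z:[32/3,20] -> hit [27/2,20], descend [5, 9]
    N5 x:[49/3,58/3] y:[27/2,17] z:[32/3,13] -> miss, prune
    N9 x:[35/3,62/3] y:[16,20] z:[49/3,20] -> hit [49/3,20], descend [1, 2]
      N1 x:[35/3,53/3] y:[16,19] z:[49/3,17] -> hit [49/3,17] leaf, test {P6@t=50/3, P8(miss)}
      N2 x:[58/3,62/3] y:[19,20] z:[56/3,20] -> hit [58/3,20] leaf, test {P5@t=58/3}

7 AABB tests over nodes [0, 7, 8, 5, 9, 1, 2]; 2 leaves entered; closest P6.

== RESULT ==
7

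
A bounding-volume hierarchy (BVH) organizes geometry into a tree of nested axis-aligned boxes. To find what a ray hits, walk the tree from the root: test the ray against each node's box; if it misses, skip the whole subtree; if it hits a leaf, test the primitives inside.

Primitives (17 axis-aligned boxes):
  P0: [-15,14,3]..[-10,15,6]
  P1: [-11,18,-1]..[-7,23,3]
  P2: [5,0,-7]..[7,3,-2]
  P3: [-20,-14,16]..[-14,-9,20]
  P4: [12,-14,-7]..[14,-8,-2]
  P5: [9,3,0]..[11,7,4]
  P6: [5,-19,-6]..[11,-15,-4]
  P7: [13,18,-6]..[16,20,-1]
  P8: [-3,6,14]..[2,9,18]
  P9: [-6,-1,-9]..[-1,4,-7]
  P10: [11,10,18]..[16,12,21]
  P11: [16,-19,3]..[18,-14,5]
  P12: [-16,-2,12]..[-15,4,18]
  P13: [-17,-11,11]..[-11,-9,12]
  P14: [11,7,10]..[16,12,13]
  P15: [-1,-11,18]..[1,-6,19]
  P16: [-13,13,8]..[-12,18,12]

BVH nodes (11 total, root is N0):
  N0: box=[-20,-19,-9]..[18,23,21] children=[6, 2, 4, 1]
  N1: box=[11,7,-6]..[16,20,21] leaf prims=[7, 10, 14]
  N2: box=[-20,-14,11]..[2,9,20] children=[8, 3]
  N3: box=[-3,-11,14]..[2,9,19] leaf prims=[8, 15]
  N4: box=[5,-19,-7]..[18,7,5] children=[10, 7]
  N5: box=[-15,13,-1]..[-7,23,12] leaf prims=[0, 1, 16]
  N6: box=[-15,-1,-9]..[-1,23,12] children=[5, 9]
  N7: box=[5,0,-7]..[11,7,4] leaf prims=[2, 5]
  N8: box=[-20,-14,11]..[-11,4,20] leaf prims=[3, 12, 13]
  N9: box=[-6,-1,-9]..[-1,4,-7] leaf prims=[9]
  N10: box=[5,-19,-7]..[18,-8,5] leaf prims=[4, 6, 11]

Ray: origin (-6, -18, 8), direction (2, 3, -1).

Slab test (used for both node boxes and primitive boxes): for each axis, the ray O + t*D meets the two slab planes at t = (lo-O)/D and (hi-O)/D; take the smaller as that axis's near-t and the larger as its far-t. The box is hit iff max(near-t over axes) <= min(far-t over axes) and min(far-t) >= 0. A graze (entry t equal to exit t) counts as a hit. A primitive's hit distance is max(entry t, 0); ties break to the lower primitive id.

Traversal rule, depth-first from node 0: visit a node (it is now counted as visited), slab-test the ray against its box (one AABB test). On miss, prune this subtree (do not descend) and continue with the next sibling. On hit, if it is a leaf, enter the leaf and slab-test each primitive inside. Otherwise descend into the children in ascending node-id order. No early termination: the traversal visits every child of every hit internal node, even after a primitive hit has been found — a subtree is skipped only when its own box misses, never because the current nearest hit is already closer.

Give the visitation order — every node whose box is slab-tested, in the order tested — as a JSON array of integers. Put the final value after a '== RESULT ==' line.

Walk:
N0 x:[-7,12] y:[-1/3,41/3] z:[-13,17] -> hit [-1/3,12], descend [1, 2, 4, 6]
  N1 x:[17/2,11] y:[25/3,38/3] z:[-13,14] -> hit [17/2,11] leaf, test {P7(miss), P10(miss), P14(miss)}
  N2 x:[-7,4] y:[4/3,9] z:[-12,-3] -> miss, prune
  N4 x:[11/2,12] y:[-1/3,25/3] z:[3,15] -> hit [11/2,25/3], descend [7, 10]
    N7 x:[11/2,17/2] y:[6,25/3] z:[4,15] -> hit [6,25/3] leaf, test {P2(miss), P5@t=15/2}
    N10 x:[11/2,12] y:[-1/3,10/3] z:[3,15] -> miss, prune
  N6 x:[-9/2,5/2] y:[17/3,41/3] z:[-4,17] -> miss, prune

Visited [0, 1, 2, 4, 7, 10, 6]. Tests: 7 box, 2 leaf. Nearest: P5.

== RESULT ==
[0, 1, 2, 4, 7, 10, 6]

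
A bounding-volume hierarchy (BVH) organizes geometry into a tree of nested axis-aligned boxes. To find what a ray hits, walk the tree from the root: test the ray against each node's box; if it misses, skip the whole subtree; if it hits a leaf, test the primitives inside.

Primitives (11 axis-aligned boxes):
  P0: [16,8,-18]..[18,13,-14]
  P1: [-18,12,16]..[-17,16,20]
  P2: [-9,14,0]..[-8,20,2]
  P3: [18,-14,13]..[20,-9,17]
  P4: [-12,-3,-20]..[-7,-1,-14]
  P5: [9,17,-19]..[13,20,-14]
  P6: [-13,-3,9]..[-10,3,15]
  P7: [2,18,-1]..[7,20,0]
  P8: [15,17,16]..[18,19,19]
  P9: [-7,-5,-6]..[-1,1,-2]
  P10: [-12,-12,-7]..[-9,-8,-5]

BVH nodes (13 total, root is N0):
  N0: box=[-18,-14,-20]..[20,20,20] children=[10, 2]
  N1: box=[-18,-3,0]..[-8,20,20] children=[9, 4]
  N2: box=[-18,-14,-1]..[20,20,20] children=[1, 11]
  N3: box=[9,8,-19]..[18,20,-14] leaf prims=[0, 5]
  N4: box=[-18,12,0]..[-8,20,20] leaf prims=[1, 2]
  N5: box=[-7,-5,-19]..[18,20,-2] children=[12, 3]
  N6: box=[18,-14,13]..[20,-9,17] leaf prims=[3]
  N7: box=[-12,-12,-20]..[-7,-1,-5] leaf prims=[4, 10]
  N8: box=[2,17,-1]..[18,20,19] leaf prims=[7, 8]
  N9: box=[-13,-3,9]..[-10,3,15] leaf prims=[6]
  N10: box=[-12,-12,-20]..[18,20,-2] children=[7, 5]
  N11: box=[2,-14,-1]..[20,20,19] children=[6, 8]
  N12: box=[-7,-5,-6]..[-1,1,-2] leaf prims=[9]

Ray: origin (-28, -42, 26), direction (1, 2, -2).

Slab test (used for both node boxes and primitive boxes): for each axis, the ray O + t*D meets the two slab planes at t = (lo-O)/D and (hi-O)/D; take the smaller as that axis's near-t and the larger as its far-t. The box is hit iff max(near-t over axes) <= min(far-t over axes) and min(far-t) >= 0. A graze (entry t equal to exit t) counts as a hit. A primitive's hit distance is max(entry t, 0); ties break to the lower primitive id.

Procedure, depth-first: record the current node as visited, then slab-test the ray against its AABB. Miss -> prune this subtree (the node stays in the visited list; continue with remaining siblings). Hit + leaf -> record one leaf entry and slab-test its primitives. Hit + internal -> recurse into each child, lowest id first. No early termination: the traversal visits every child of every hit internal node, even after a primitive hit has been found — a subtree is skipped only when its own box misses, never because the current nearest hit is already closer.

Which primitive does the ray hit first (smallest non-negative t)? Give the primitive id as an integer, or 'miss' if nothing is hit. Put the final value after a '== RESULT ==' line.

Walk:
N0 x:[10,48] y:[14,31] z:[3,23] -> hit [14,23], descend [2, 10]
  N2 x:[10,48] y:[14,31] z:[3,27/2] -> miss, prune
  N10 x:[16,46] y:[15,31] z:[14,23] -> hit [16,23], descend [5, 7]
    N5 x:[21,46] y:[37/2,31] z:[14,45/2] -> hit [21,45/2], descend [3, 12]
      N3 x:[37,46] y:[25,31] z:[20,45/2] -> miss, prune
      N12 x:[21,27] y:[37/2,43/2] z:[14,16] -> miss, prune
    N7 x:[16,21] y:[15,41/2] z:[31/2,23] -> hit [16,41/2] leaf, test {P4@t=20, P10@t=16}

Summary -> nodes [0, 2, 10, 5, 3, 12, 7]; box-tests=7; leaf-entries=1; first=P10

== RESULT ==
10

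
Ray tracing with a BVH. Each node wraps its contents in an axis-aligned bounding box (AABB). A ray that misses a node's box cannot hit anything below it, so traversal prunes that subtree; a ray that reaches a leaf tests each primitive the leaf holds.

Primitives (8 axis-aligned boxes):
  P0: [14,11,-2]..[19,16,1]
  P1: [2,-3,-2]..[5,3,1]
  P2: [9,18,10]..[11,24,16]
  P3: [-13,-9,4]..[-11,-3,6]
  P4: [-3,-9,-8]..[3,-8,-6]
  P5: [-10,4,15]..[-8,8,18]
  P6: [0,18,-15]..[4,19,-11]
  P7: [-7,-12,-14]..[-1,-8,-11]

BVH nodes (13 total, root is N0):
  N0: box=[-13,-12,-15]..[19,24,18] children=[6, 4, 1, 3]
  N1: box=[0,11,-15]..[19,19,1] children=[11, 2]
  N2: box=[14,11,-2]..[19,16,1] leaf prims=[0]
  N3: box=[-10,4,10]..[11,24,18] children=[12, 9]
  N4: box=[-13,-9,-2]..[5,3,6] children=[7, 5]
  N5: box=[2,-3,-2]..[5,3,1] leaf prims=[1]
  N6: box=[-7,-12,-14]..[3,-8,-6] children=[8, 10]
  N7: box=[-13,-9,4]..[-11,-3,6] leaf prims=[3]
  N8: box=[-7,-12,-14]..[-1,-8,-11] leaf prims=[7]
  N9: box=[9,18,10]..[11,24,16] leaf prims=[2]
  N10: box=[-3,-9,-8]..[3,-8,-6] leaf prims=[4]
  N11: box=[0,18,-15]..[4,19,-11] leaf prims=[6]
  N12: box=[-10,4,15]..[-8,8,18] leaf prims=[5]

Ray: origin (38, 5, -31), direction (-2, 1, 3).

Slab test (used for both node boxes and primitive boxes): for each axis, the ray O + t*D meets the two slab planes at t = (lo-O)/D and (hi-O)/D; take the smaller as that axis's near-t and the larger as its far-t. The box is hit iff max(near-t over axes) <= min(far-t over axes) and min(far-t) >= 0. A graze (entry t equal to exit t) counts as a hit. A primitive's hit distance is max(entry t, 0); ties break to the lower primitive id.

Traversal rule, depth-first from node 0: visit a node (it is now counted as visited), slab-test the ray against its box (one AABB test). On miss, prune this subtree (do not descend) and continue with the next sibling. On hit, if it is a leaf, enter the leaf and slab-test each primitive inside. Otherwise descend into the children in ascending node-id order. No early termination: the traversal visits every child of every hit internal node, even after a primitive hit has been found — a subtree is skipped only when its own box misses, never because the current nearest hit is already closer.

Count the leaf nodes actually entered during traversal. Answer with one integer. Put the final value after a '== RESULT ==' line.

Traverse from the root:
N0 x:[19/2,51/2] y:[-17,19] z:[16/3,49/3] -> hit [19/2,49/3], descend [1, 3, 4, 6]
  N1 x:[19/2,19] y:[6,14] z:[16/3,32/3] -> hit [19/2,32/3], descend [2, 11]
    N2 x:[19/2,12] y:[6,11] z:[29/3,32/3] -> hit [29/3,32/3] leaf, test {P0@t=29/3}
    N11 x:[17,19] y:[13,14] z:[16/3,20/3] -> miss, prune
  N3 x:[27/2,24] y:[-1,19] z:[41/3,49/3] -> hit [41/3,49/3], descend [9, 12]
    N9 x:[27/2,29/2] y:[13,19] z:[41/3,47/3] -> hit [41/3,29/2] leaf, test {P2@t=41/3}
    N12 x:[23,24] y:[-1,3] z:[46/3,49/3] -> miss, prune
  N4 x:[33/2,51/2] y:[-14,-2] z:[29/3,37/3] -> miss, prune
  N6 x:[35/2,45/2] y:[-17,-13] z:[17/3,25/3] -> miss, prune

Summary -> nodes [0, 1, 2, 11, 3, 9, 12, 4, 6]; box-tests=9; leaf-entries=2; first=P0

== RESULT ==
2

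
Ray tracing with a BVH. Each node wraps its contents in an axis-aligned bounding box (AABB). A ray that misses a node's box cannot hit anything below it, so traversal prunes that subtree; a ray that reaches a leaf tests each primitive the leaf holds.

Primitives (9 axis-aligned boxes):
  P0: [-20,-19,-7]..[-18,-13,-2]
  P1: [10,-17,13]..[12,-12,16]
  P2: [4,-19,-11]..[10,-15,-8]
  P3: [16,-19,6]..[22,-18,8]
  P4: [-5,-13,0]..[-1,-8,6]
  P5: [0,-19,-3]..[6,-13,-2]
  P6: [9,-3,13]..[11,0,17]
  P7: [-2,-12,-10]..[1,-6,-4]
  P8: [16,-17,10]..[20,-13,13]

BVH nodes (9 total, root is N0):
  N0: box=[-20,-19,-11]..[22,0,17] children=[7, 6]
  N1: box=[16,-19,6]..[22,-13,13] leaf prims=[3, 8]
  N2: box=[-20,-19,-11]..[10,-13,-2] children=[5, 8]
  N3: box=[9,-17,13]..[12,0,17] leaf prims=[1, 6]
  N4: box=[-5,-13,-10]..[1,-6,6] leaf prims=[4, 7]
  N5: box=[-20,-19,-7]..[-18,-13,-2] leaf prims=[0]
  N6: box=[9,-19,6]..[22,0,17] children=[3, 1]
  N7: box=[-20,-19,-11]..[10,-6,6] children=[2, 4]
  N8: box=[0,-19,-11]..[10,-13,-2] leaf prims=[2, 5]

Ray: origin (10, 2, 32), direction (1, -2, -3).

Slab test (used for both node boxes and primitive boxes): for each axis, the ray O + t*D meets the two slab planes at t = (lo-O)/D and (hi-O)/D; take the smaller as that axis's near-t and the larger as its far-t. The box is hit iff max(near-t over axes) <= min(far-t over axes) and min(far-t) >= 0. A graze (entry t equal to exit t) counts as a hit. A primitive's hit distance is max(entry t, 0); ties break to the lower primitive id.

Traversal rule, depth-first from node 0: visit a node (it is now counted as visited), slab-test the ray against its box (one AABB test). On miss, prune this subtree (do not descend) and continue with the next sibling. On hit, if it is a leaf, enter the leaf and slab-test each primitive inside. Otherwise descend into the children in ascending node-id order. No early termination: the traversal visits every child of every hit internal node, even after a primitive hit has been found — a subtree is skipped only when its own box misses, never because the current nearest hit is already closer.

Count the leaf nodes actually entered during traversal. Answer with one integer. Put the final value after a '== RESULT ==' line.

Walk:
N0 x:[-30,12] y:[1,21/2] z:[5,43/3] -> hit [5,21/2], descend [6, 7]
  N6 x:[-1,12] y:[1,21/2] z:[5,26/3] -> hit [5,26/3], descend [1, 3]
    N1 x:[6,12] y:[15/2,21/2] z:[19/3,26/3] -> hit [15/2,26/3] leaf, test {P3(miss), P8(miss)}
    N3 x:[-1,2] y:[1,19/2] z:[5,19/3] -> miss, prune
  N7 x:[-30,0] y:[4,21/2] z:[26/3,43/3] -> miss, prune

order=[0, 6, 1, 3, 7]  |boxes|=5  |leaves|=1  hit=miss

== RESULT ==
1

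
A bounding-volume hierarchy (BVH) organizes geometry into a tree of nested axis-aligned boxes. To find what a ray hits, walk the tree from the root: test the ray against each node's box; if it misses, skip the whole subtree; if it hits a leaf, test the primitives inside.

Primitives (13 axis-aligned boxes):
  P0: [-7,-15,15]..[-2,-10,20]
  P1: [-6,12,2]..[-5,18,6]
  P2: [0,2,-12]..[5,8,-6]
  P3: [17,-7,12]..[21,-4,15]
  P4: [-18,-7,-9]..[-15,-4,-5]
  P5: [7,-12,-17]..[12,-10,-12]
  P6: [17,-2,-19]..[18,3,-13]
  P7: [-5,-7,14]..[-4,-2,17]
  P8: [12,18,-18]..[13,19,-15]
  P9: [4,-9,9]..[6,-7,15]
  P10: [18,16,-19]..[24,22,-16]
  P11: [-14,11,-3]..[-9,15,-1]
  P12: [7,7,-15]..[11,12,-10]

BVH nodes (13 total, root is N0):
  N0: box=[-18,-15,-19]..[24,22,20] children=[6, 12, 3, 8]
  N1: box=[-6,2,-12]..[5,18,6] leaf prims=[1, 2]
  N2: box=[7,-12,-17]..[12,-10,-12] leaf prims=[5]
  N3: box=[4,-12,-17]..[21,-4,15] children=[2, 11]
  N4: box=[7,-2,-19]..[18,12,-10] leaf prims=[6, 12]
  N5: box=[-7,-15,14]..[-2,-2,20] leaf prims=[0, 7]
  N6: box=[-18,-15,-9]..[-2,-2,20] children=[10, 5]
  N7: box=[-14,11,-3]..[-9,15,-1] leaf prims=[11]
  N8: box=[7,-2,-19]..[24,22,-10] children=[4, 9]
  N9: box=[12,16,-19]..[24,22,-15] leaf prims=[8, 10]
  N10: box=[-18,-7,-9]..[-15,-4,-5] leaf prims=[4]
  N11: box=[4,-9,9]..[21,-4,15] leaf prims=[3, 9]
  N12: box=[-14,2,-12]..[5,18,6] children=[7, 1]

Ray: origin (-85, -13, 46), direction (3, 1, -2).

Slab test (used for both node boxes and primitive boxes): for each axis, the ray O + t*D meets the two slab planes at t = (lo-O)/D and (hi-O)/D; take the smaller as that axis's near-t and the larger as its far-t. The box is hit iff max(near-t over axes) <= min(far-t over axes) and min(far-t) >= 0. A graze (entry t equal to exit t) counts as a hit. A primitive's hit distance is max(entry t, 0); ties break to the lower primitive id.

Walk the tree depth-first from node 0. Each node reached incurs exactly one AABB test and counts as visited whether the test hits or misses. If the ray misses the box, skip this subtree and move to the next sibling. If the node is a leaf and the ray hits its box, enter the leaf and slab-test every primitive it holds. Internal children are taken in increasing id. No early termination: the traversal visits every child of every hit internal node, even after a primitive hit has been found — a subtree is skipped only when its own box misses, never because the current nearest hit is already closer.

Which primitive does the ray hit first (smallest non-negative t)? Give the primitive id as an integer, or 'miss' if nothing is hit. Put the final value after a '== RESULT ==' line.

Traverse from the root:
N0 x:[67/3,109/3] y:[-2,35] z:[13,65/2] -> hit [67/3,65/2], descend [3, 6, 8, 12]
  N3 x:[89/3,106/3] y:[1,9] z:[31/2,63/2] -> miss, prune
  N6 x:[67/3,83/3] y:[-2,11] z:[13,55/2] -> miss, prune
  N8 x:[92/3,109/3] y:[11,35] z:[28,65/2] -> hit [92/3,65/2], descend [4, 9]
    N4 x:[92/3,103/3] y:[11,25] z:[28,65/2] -> miss, prune
    N9 x:[97/3,109/3] y:[29,35] z:[61/2,65/2] -> hit [97/3,65/2] leaf, test {P8(miss), P10(miss)}
  N12 x:[71/3,30] y:[15,31] z:[20,29] -> hit [71/3,29], descend [1, 7]
    N1 x:[79/3,30] y:[15,31] z:[20,29] -> hit [79/3,29] leaf, test {P1(miss), P2(miss)}
    N7 x:[71/3,76/3] y:[24,28] z:[47/2,49/2] -> hit [24,49/2] leaf, test {P11@t=24}

9 AABB tests over nodes [0, 3, 6, 8, 4, 9, 12, 1, 7]; 3 leaves entered; closest P11.

== RESULT ==
11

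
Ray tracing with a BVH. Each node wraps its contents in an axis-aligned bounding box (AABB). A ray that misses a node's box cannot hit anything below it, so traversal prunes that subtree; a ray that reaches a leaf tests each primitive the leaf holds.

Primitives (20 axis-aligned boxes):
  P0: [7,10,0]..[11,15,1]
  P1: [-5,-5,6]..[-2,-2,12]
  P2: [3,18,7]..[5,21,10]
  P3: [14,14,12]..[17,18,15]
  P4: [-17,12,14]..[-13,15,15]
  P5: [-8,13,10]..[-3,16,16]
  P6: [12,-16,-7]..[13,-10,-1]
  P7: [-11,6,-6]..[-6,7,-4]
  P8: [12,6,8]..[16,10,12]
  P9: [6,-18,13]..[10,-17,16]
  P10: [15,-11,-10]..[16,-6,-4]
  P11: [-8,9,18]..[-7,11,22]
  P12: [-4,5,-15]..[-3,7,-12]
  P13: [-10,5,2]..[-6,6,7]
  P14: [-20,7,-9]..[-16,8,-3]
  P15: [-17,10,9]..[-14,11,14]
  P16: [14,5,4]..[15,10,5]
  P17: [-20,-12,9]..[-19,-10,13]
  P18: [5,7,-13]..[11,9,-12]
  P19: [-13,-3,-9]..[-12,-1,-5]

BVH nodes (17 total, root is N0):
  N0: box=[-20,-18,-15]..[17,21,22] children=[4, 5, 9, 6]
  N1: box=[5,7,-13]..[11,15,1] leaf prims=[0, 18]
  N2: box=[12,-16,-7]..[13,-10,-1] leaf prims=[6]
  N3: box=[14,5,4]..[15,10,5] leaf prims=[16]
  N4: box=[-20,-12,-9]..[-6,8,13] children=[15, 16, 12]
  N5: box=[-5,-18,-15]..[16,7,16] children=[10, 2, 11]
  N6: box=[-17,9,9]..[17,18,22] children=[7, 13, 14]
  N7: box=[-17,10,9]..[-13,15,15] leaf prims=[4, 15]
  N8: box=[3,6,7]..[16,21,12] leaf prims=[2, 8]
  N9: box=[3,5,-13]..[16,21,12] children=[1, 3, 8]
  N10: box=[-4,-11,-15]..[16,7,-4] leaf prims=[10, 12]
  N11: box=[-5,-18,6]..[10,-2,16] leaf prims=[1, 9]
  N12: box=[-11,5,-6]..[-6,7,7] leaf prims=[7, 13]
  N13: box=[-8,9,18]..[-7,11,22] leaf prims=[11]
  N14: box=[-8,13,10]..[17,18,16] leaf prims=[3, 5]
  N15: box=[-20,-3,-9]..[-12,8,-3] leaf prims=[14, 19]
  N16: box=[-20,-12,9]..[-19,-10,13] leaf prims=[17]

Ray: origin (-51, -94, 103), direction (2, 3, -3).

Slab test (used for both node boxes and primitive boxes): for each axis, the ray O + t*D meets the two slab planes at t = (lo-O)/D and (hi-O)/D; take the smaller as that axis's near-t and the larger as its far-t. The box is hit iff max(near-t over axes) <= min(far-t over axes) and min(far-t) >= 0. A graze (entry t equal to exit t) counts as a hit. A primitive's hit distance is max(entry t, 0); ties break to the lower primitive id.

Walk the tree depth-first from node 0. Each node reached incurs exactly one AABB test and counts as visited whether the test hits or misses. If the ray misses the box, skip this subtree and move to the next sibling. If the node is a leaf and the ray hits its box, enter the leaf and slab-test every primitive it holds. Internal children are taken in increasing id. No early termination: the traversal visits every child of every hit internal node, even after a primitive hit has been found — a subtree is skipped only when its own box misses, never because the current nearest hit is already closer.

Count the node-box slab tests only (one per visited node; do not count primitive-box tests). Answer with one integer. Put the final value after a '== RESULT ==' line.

Traverse from the root:
N0 x:[31/2,34] y:[76/3,115/3] z:[27,118/3] -> hit [27,34], descend [4, 5, 6, 9]
  N4 x:[31/2,45/2] y:[82/3,34] z:[30,112/3] -> miss, prune
  N5 x:[23,67/2] y:[76/3,101/3] z:[29,118/3] -> hit [29,67/2], descend [2, 10, 11]
    N2 x:[63/2,32] y:[26,28] z:[104/3,110/3] -> miss, prune
    N10 x:[47/2,67/2] y:[83/3,101/3] z:[107/3,118/3] -> miss, prune
    N11 x:[23,61/2] y:[76/3,92/3] z:[29,97/3] -> hit [29,61/2] leaf, test {P1(miss), P9(miss)}
  N6 x:[17,34] y:[103/3,112/3] z:[27,94/3] -> miss, prune
  N9 x:[27,67/2] y:[33,115/3] z:[91/3,116/3] -> hit [33,67/2], descend [1, 3, 8]
    N1 x:[28,31] y:[101/3,109/3] z:[34,116/3] -> miss, prune
    N3 x:[65/2,33] y:[33,104/3] z:[98/3,33] -> hit [33,33] leaf, test {P16@t=33}
    N8 x:[27,67/2] y:[100/3,115/3] z:[91/3,32] -> miss, prune

Visited [0, 4, 5, 2, 10, 11, 6, 9, 1, 3, 8]. Tests: 11 box, 2 leaf. Nearest: P16.

== RESULT ==
11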